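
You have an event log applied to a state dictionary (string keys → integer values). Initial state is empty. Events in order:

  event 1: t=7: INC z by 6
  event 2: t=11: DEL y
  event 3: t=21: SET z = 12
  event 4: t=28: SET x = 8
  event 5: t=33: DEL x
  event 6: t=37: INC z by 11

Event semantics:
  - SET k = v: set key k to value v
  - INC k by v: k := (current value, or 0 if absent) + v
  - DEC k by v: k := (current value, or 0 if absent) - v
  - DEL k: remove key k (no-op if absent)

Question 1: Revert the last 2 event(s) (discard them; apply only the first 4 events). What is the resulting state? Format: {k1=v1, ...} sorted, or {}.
Keep first 4 events (discard last 2):
  after event 1 (t=7: INC z by 6): {z=6}
  after event 2 (t=11: DEL y): {z=6}
  after event 3 (t=21: SET z = 12): {z=12}
  after event 4 (t=28: SET x = 8): {x=8, z=12}

Answer: {x=8, z=12}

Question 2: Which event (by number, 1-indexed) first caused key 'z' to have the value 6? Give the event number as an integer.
Looking for first event where z becomes 6:
  event 1: z (absent) -> 6  <-- first match

Answer: 1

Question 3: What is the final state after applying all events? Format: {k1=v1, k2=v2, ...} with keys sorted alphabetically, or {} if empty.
Answer: {z=23}

Derivation:
  after event 1 (t=7: INC z by 6): {z=6}
  after event 2 (t=11: DEL y): {z=6}
  after event 3 (t=21: SET z = 12): {z=12}
  after event 4 (t=28: SET x = 8): {x=8, z=12}
  after event 5 (t=33: DEL x): {z=12}
  after event 6 (t=37: INC z by 11): {z=23}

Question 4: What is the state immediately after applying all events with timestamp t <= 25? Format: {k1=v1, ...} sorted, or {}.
Apply events with t <= 25 (3 events):
  after event 1 (t=7: INC z by 6): {z=6}
  after event 2 (t=11: DEL y): {z=6}
  after event 3 (t=21: SET z = 12): {z=12}

Answer: {z=12}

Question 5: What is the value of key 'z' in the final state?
Track key 'z' through all 6 events:
  event 1 (t=7: INC z by 6): z (absent) -> 6
  event 2 (t=11: DEL y): z unchanged
  event 3 (t=21: SET z = 12): z 6 -> 12
  event 4 (t=28: SET x = 8): z unchanged
  event 5 (t=33: DEL x): z unchanged
  event 6 (t=37: INC z by 11): z 12 -> 23
Final: z = 23

Answer: 23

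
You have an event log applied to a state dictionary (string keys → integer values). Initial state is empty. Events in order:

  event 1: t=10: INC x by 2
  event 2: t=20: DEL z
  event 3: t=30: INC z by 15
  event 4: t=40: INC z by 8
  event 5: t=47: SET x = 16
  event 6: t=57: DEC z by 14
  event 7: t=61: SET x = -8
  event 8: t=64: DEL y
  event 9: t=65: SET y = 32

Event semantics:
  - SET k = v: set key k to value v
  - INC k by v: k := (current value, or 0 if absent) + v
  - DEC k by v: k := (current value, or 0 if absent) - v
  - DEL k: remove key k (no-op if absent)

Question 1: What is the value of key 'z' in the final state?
Track key 'z' through all 9 events:
  event 1 (t=10: INC x by 2): z unchanged
  event 2 (t=20: DEL z): z (absent) -> (absent)
  event 3 (t=30: INC z by 15): z (absent) -> 15
  event 4 (t=40: INC z by 8): z 15 -> 23
  event 5 (t=47: SET x = 16): z unchanged
  event 6 (t=57: DEC z by 14): z 23 -> 9
  event 7 (t=61: SET x = -8): z unchanged
  event 8 (t=64: DEL y): z unchanged
  event 9 (t=65: SET y = 32): z unchanged
Final: z = 9

Answer: 9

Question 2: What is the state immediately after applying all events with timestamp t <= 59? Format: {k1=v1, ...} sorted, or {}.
Answer: {x=16, z=9}

Derivation:
Apply events with t <= 59 (6 events):
  after event 1 (t=10: INC x by 2): {x=2}
  after event 2 (t=20: DEL z): {x=2}
  after event 3 (t=30: INC z by 15): {x=2, z=15}
  after event 4 (t=40: INC z by 8): {x=2, z=23}
  after event 5 (t=47: SET x = 16): {x=16, z=23}
  after event 6 (t=57: DEC z by 14): {x=16, z=9}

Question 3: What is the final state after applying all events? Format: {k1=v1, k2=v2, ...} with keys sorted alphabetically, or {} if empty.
  after event 1 (t=10: INC x by 2): {x=2}
  after event 2 (t=20: DEL z): {x=2}
  after event 3 (t=30: INC z by 15): {x=2, z=15}
  after event 4 (t=40: INC z by 8): {x=2, z=23}
  after event 5 (t=47: SET x = 16): {x=16, z=23}
  after event 6 (t=57: DEC z by 14): {x=16, z=9}
  after event 7 (t=61: SET x = -8): {x=-8, z=9}
  after event 8 (t=64: DEL y): {x=-8, z=9}
  after event 9 (t=65: SET y = 32): {x=-8, y=32, z=9}

Answer: {x=-8, y=32, z=9}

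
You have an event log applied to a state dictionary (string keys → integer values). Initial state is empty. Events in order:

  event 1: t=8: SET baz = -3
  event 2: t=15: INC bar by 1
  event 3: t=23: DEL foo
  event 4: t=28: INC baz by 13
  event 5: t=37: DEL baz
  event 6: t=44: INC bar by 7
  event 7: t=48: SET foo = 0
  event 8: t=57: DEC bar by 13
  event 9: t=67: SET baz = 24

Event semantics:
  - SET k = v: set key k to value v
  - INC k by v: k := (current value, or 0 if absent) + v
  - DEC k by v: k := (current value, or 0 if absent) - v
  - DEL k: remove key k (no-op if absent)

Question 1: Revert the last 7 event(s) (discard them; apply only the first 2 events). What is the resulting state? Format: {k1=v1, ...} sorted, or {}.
Keep first 2 events (discard last 7):
  after event 1 (t=8: SET baz = -3): {baz=-3}
  after event 2 (t=15: INC bar by 1): {bar=1, baz=-3}

Answer: {bar=1, baz=-3}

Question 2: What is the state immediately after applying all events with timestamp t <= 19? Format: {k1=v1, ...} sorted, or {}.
Answer: {bar=1, baz=-3}

Derivation:
Apply events with t <= 19 (2 events):
  after event 1 (t=8: SET baz = -3): {baz=-3}
  after event 2 (t=15: INC bar by 1): {bar=1, baz=-3}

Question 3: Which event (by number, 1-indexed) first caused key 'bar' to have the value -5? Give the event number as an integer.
Answer: 8

Derivation:
Looking for first event where bar becomes -5:
  event 2: bar = 1
  event 3: bar = 1
  event 4: bar = 1
  event 5: bar = 1
  event 6: bar = 8
  event 7: bar = 8
  event 8: bar 8 -> -5  <-- first match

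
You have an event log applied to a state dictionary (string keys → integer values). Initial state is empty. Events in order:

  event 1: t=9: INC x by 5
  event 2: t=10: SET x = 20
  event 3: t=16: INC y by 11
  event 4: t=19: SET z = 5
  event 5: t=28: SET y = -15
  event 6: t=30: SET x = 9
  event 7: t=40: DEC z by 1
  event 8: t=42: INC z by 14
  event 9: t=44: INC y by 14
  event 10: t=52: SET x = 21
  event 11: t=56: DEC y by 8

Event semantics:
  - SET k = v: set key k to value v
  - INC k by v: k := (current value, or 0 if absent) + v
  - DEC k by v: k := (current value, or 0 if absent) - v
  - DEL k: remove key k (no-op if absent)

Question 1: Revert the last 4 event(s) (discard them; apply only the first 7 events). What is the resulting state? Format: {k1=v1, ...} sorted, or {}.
Keep first 7 events (discard last 4):
  after event 1 (t=9: INC x by 5): {x=5}
  after event 2 (t=10: SET x = 20): {x=20}
  after event 3 (t=16: INC y by 11): {x=20, y=11}
  after event 4 (t=19: SET z = 5): {x=20, y=11, z=5}
  after event 5 (t=28: SET y = -15): {x=20, y=-15, z=5}
  after event 6 (t=30: SET x = 9): {x=9, y=-15, z=5}
  after event 7 (t=40: DEC z by 1): {x=9, y=-15, z=4}

Answer: {x=9, y=-15, z=4}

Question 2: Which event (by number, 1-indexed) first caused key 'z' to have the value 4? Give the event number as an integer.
Answer: 7

Derivation:
Looking for first event where z becomes 4:
  event 4: z = 5
  event 5: z = 5
  event 6: z = 5
  event 7: z 5 -> 4  <-- first match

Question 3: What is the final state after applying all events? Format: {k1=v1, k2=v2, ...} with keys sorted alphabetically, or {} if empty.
  after event 1 (t=9: INC x by 5): {x=5}
  after event 2 (t=10: SET x = 20): {x=20}
  after event 3 (t=16: INC y by 11): {x=20, y=11}
  after event 4 (t=19: SET z = 5): {x=20, y=11, z=5}
  after event 5 (t=28: SET y = -15): {x=20, y=-15, z=5}
  after event 6 (t=30: SET x = 9): {x=9, y=-15, z=5}
  after event 7 (t=40: DEC z by 1): {x=9, y=-15, z=4}
  after event 8 (t=42: INC z by 14): {x=9, y=-15, z=18}
  after event 9 (t=44: INC y by 14): {x=9, y=-1, z=18}
  after event 10 (t=52: SET x = 21): {x=21, y=-1, z=18}
  after event 11 (t=56: DEC y by 8): {x=21, y=-9, z=18}

Answer: {x=21, y=-9, z=18}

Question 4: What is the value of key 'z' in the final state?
Track key 'z' through all 11 events:
  event 1 (t=9: INC x by 5): z unchanged
  event 2 (t=10: SET x = 20): z unchanged
  event 3 (t=16: INC y by 11): z unchanged
  event 4 (t=19: SET z = 5): z (absent) -> 5
  event 5 (t=28: SET y = -15): z unchanged
  event 6 (t=30: SET x = 9): z unchanged
  event 7 (t=40: DEC z by 1): z 5 -> 4
  event 8 (t=42: INC z by 14): z 4 -> 18
  event 9 (t=44: INC y by 14): z unchanged
  event 10 (t=52: SET x = 21): z unchanged
  event 11 (t=56: DEC y by 8): z unchanged
Final: z = 18

Answer: 18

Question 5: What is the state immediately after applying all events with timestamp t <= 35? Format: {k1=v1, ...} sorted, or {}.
Answer: {x=9, y=-15, z=5}

Derivation:
Apply events with t <= 35 (6 events):
  after event 1 (t=9: INC x by 5): {x=5}
  after event 2 (t=10: SET x = 20): {x=20}
  after event 3 (t=16: INC y by 11): {x=20, y=11}
  after event 4 (t=19: SET z = 5): {x=20, y=11, z=5}
  after event 5 (t=28: SET y = -15): {x=20, y=-15, z=5}
  after event 6 (t=30: SET x = 9): {x=9, y=-15, z=5}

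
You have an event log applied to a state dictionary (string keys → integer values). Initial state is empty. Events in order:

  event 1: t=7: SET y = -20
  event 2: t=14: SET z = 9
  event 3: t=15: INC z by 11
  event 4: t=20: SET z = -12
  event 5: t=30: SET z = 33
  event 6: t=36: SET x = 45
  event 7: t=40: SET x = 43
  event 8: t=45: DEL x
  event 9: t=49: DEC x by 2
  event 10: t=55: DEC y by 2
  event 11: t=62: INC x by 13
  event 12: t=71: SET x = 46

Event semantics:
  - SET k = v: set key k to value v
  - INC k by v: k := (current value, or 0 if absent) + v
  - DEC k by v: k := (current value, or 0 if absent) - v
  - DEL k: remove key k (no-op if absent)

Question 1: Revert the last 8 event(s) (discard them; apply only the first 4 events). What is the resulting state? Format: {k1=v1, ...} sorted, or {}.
Keep first 4 events (discard last 8):
  after event 1 (t=7: SET y = -20): {y=-20}
  after event 2 (t=14: SET z = 9): {y=-20, z=9}
  after event 3 (t=15: INC z by 11): {y=-20, z=20}
  after event 4 (t=20: SET z = -12): {y=-20, z=-12}

Answer: {y=-20, z=-12}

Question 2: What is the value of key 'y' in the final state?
Track key 'y' through all 12 events:
  event 1 (t=7: SET y = -20): y (absent) -> -20
  event 2 (t=14: SET z = 9): y unchanged
  event 3 (t=15: INC z by 11): y unchanged
  event 4 (t=20: SET z = -12): y unchanged
  event 5 (t=30: SET z = 33): y unchanged
  event 6 (t=36: SET x = 45): y unchanged
  event 7 (t=40: SET x = 43): y unchanged
  event 8 (t=45: DEL x): y unchanged
  event 9 (t=49: DEC x by 2): y unchanged
  event 10 (t=55: DEC y by 2): y -20 -> -22
  event 11 (t=62: INC x by 13): y unchanged
  event 12 (t=71: SET x = 46): y unchanged
Final: y = -22

Answer: -22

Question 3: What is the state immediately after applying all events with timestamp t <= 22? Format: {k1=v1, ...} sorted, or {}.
Answer: {y=-20, z=-12}

Derivation:
Apply events with t <= 22 (4 events):
  after event 1 (t=7: SET y = -20): {y=-20}
  after event 2 (t=14: SET z = 9): {y=-20, z=9}
  after event 3 (t=15: INC z by 11): {y=-20, z=20}
  after event 4 (t=20: SET z = -12): {y=-20, z=-12}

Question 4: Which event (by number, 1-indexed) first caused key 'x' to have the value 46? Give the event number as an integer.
Looking for first event where x becomes 46:
  event 6: x = 45
  event 7: x = 43
  event 8: x = (absent)
  event 9: x = -2
  event 10: x = -2
  event 11: x = 11
  event 12: x 11 -> 46  <-- first match

Answer: 12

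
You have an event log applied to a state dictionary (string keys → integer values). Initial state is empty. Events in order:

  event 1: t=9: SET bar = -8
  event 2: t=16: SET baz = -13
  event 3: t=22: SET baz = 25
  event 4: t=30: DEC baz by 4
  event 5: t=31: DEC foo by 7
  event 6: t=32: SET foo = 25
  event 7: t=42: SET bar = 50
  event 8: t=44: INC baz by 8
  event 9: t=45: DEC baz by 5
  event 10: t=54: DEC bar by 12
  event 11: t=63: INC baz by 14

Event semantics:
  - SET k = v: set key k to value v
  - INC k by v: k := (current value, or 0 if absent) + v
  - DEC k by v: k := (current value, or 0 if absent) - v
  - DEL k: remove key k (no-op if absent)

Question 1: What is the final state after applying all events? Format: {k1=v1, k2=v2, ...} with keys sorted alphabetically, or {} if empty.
  after event 1 (t=9: SET bar = -8): {bar=-8}
  after event 2 (t=16: SET baz = -13): {bar=-8, baz=-13}
  after event 3 (t=22: SET baz = 25): {bar=-8, baz=25}
  after event 4 (t=30: DEC baz by 4): {bar=-8, baz=21}
  after event 5 (t=31: DEC foo by 7): {bar=-8, baz=21, foo=-7}
  after event 6 (t=32: SET foo = 25): {bar=-8, baz=21, foo=25}
  after event 7 (t=42: SET bar = 50): {bar=50, baz=21, foo=25}
  after event 8 (t=44: INC baz by 8): {bar=50, baz=29, foo=25}
  after event 9 (t=45: DEC baz by 5): {bar=50, baz=24, foo=25}
  after event 10 (t=54: DEC bar by 12): {bar=38, baz=24, foo=25}
  after event 11 (t=63: INC baz by 14): {bar=38, baz=38, foo=25}

Answer: {bar=38, baz=38, foo=25}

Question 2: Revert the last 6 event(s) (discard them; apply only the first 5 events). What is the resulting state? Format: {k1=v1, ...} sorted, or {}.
Answer: {bar=-8, baz=21, foo=-7}

Derivation:
Keep first 5 events (discard last 6):
  after event 1 (t=9: SET bar = -8): {bar=-8}
  after event 2 (t=16: SET baz = -13): {bar=-8, baz=-13}
  after event 3 (t=22: SET baz = 25): {bar=-8, baz=25}
  after event 4 (t=30: DEC baz by 4): {bar=-8, baz=21}
  after event 5 (t=31: DEC foo by 7): {bar=-8, baz=21, foo=-7}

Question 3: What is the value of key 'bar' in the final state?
Answer: 38

Derivation:
Track key 'bar' through all 11 events:
  event 1 (t=9: SET bar = -8): bar (absent) -> -8
  event 2 (t=16: SET baz = -13): bar unchanged
  event 3 (t=22: SET baz = 25): bar unchanged
  event 4 (t=30: DEC baz by 4): bar unchanged
  event 5 (t=31: DEC foo by 7): bar unchanged
  event 6 (t=32: SET foo = 25): bar unchanged
  event 7 (t=42: SET bar = 50): bar -8 -> 50
  event 8 (t=44: INC baz by 8): bar unchanged
  event 9 (t=45: DEC baz by 5): bar unchanged
  event 10 (t=54: DEC bar by 12): bar 50 -> 38
  event 11 (t=63: INC baz by 14): bar unchanged
Final: bar = 38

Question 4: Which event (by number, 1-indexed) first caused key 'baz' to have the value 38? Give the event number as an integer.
Answer: 11

Derivation:
Looking for first event where baz becomes 38:
  event 2: baz = -13
  event 3: baz = 25
  event 4: baz = 21
  event 5: baz = 21
  event 6: baz = 21
  event 7: baz = 21
  event 8: baz = 29
  event 9: baz = 24
  event 10: baz = 24
  event 11: baz 24 -> 38  <-- first match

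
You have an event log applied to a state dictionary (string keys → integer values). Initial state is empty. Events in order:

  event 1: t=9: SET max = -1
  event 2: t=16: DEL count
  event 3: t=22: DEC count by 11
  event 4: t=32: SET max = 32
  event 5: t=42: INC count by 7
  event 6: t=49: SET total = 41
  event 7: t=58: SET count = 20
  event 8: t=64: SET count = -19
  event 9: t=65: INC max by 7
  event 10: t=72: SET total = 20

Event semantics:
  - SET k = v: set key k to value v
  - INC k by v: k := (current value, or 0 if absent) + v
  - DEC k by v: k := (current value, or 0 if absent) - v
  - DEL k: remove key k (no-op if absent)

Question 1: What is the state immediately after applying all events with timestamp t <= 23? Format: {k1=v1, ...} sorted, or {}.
Apply events with t <= 23 (3 events):
  after event 1 (t=9: SET max = -1): {max=-1}
  after event 2 (t=16: DEL count): {max=-1}
  after event 3 (t=22: DEC count by 11): {count=-11, max=-1}

Answer: {count=-11, max=-1}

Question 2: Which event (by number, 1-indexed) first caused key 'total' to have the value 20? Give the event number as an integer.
Answer: 10

Derivation:
Looking for first event where total becomes 20:
  event 6: total = 41
  event 7: total = 41
  event 8: total = 41
  event 9: total = 41
  event 10: total 41 -> 20  <-- first match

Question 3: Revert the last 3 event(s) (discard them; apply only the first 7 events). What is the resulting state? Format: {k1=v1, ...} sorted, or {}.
Keep first 7 events (discard last 3):
  after event 1 (t=9: SET max = -1): {max=-1}
  after event 2 (t=16: DEL count): {max=-1}
  after event 3 (t=22: DEC count by 11): {count=-11, max=-1}
  after event 4 (t=32: SET max = 32): {count=-11, max=32}
  after event 5 (t=42: INC count by 7): {count=-4, max=32}
  after event 6 (t=49: SET total = 41): {count=-4, max=32, total=41}
  after event 7 (t=58: SET count = 20): {count=20, max=32, total=41}

Answer: {count=20, max=32, total=41}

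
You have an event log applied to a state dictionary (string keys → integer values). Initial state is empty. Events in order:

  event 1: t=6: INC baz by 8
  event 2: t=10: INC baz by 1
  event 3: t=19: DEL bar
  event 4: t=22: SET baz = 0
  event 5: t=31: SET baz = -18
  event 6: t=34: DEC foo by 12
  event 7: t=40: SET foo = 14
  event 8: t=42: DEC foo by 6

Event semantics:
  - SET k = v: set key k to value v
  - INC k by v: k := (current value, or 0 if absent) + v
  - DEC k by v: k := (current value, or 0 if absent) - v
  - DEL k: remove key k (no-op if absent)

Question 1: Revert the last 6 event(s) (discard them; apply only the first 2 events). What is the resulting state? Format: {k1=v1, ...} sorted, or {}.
Keep first 2 events (discard last 6):
  after event 1 (t=6: INC baz by 8): {baz=8}
  after event 2 (t=10: INC baz by 1): {baz=9}

Answer: {baz=9}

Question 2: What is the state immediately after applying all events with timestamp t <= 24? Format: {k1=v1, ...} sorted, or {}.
Answer: {baz=0}

Derivation:
Apply events with t <= 24 (4 events):
  after event 1 (t=6: INC baz by 8): {baz=8}
  after event 2 (t=10: INC baz by 1): {baz=9}
  after event 3 (t=19: DEL bar): {baz=9}
  after event 4 (t=22: SET baz = 0): {baz=0}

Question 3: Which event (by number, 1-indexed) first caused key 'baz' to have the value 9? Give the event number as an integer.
Looking for first event where baz becomes 9:
  event 1: baz = 8
  event 2: baz 8 -> 9  <-- first match

Answer: 2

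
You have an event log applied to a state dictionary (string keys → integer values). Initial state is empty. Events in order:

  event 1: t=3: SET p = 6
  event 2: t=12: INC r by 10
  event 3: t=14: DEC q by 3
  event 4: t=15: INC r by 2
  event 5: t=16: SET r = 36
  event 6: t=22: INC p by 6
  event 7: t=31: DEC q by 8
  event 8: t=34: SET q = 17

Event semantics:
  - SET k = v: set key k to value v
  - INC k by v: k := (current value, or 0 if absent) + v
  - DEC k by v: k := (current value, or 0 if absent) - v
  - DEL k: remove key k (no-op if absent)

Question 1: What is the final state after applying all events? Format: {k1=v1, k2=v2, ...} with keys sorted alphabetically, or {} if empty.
  after event 1 (t=3: SET p = 6): {p=6}
  after event 2 (t=12: INC r by 10): {p=6, r=10}
  after event 3 (t=14: DEC q by 3): {p=6, q=-3, r=10}
  after event 4 (t=15: INC r by 2): {p=6, q=-3, r=12}
  after event 5 (t=16: SET r = 36): {p=6, q=-3, r=36}
  after event 6 (t=22: INC p by 6): {p=12, q=-3, r=36}
  after event 7 (t=31: DEC q by 8): {p=12, q=-11, r=36}
  after event 8 (t=34: SET q = 17): {p=12, q=17, r=36}

Answer: {p=12, q=17, r=36}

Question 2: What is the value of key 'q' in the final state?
Track key 'q' through all 8 events:
  event 1 (t=3: SET p = 6): q unchanged
  event 2 (t=12: INC r by 10): q unchanged
  event 3 (t=14: DEC q by 3): q (absent) -> -3
  event 4 (t=15: INC r by 2): q unchanged
  event 5 (t=16: SET r = 36): q unchanged
  event 6 (t=22: INC p by 6): q unchanged
  event 7 (t=31: DEC q by 8): q -3 -> -11
  event 8 (t=34: SET q = 17): q -11 -> 17
Final: q = 17

Answer: 17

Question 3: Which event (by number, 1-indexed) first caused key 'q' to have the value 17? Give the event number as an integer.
Looking for first event where q becomes 17:
  event 3: q = -3
  event 4: q = -3
  event 5: q = -3
  event 6: q = -3
  event 7: q = -11
  event 8: q -11 -> 17  <-- first match

Answer: 8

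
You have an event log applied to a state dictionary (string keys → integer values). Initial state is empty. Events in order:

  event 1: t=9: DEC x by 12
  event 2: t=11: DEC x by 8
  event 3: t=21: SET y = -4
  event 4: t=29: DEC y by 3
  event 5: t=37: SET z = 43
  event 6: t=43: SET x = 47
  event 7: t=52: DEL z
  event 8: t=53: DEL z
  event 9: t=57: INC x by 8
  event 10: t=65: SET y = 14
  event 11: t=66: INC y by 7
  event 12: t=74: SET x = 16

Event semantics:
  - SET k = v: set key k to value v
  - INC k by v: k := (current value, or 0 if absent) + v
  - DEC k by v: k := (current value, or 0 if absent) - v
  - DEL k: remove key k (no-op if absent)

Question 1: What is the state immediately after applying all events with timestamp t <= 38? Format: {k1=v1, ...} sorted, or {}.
Apply events with t <= 38 (5 events):
  after event 1 (t=9: DEC x by 12): {x=-12}
  after event 2 (t=11: DEC x by 8): {x=-20}
  after event 3 (t=21: SET y = -4): {x=-20, y=-4}
  after event 4 (t=29: DEC y by 3): {x=-20, y=-7}
  after event 5 (t=37: SET z = 43): {x=-20, y=-7, z=43}

Answer: {x=-20, y=-7, z=43}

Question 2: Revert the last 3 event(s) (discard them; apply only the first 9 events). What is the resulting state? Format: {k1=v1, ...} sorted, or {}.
Keep first 9 events (discard last 3):
  after event 1 (t=9: DEC x by 12): {x=-12}
  after event 2 (t=11: DEC x by 8): {x=-20}
  after event 3 (t=21: SET y = -4): {x=-20, y=-4}
  after event 4 (t=29: DEC y by 3): {x=-20, y=-7}
  after event 5 (t=37: SET z = 43): {x=-20, y=-7, z=43}
  after event 6 (t=43: SET x = 47): {x=47, y=-7, z=43}
  after event 7 (t=52: DEL z): {x=47, y=-7}
  after event 8 (t=53: DEL z): {x=47, y=-7}
  after event 9 (t=57: INC x by 8): {x=55, y=-7}

Answer: {x=55, y=-7}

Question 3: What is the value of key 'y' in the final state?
Answer: 21

Derivation:
Track key 'y' through all 12 events:
  event 1 (t=9: DEC x by 12): y unchanged
  event 2 (t=11: DEC x by 8): y unchanged
  event 3 (t=21: SET y = -4): y (absent) -> -4
  event 4 (t=29: DEC y by 3): y -4 -> -7
  event 5 (t=37: SET z = 43): y unchanged
  event 6 (t=43: SET x = 47): y unchanged
  event 7 (t=52: DEL z): y unchanged
  event 8 (t=53: DEL z): y unchanged
  event 9 (t=57: INC x by 8): y unchanged
  event 10 (t=65: SET y = 14): y -7 -> 14
  event 11 (t=66: INC y by 7): y 14 -> 21
  event 12 (t=74: SET x = 16): y unchanged
Final: y = 21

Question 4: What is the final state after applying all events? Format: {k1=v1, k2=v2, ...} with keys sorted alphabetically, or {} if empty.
  after event 1 (t=9: DEC x by 12): {x=-12}
  after event 2 (t=11: DEC x by 8): {x=-20}
  after event 3 (t=21: SET y = -4): {x=-20, y=-4}
  after event 4 (t=29: DEC y by 3): {x=-20, y=-7}
  after event 5 (t=37: SET z = 43): {x=-20, y=-7, z=43}
  after event 6 (t=43: SET x = 47): {x=47, y=-7, z=43}
  after event 7 (t=52: DEL z): {x=47, y=-7}
  after event 8 (t=53: DEL z): {x=47, y=-7}
  after event 9 (t=57: INC x by 8): {x=55, y=-7}
  after event 10 (t=65: SET y = 14): {x=55, y=14}
  after event 11 (t=66: INC y by 7): {x=55, y=21}
  after event 12 (t=74: SET x = 16): {x=16, y=21}

Answer: {x=16, y=21}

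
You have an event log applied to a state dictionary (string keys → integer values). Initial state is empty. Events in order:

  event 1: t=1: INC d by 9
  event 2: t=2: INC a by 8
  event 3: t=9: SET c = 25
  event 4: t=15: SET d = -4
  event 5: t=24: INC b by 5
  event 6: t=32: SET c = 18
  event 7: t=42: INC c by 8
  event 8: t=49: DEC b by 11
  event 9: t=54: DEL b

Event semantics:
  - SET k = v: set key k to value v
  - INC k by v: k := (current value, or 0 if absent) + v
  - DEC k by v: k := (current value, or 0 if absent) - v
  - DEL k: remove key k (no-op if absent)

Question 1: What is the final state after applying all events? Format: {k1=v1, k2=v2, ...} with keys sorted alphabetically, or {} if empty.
Answer: {a=8, c=26, d=-4}

Derivation:
  after event 1 (t=1: INC d by 9): {d=9}
  after event 2 (t=2: INC a by 8): {a=8, d=9}
  after event 3 (t=9: SET c = 25): {a=8, c=25, d=9}
  after event 4 (t=15: SET d = -4): {a=8, c=25, d=-4}
  after event 5 (t=24: INC b by 5): {a=8, b=5, c=25, d=-4}
  after event 6 (t=32: SET c = 18): {a=8, b=5, c=18, d=-4}
  after event 7 (t=42: INC c by 8): {a=8, b=5, c=26, d=-4}
  after event 8 (t=49: DEC b by 11): {a=8, b=-6, c=26, d=-4}
  after event 9 (t=54: DEL b): {a=8, c=26, d=-4}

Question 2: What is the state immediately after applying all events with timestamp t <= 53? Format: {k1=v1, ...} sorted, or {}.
Apply events with t <= 53 (8 events):
  after event 1 (t=1: INC d by 9): {d=9}
  after event 2 (t=2: INC a by 8): {a=8, d=9}
  after event 3 (t=9: SET c = 25): {a=8, c=25, d=9}
  after event 4 (t=15: SET d = -4): {a=8, c=25, d=-4}
  after event 5 (t=24: INC b by 5): {a=8, b=5, c=25, d=-4}
  after event 6 (t=32: SET c = 18): {a=8, b=5, c=18, d=-4}
  after event 7 (t=42: INC c by 8): {a=8, b=5, c=26, d=-4}
  after event 8 (t=49: DEC b by 11): {a=8, b=-6, c=26, d=-4}

Answer: {a=8, b=-6, c=26, d=-4}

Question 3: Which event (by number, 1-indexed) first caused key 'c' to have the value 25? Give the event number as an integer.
Looking for first event where c becomes 25:
  event 3: c (absent) -> 25  <-- first match

Answer: 3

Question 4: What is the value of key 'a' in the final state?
Track key 'a' through all 9 events:
  event 1 (t=1: INC d by 9): a unchanged
  event 2 (t=2: INC a by 8): a (absent) -> 8
  event 3 (t=9: SET c = 25): a unchanged
  event 4 (t=15: SET d = -4): a unchanged
  event 5 (t=24: INC b by 5): a unchanged
  event 6 (t=32: SET c = 18): a unchanged
  event 7 (t=42: INC c by 8): a unchanged
  event 8 (t=49: DEC b by 11): a unchanged
  event 9 (t=54: DEL b): a unchanged
Final: a = 8

Answer: 8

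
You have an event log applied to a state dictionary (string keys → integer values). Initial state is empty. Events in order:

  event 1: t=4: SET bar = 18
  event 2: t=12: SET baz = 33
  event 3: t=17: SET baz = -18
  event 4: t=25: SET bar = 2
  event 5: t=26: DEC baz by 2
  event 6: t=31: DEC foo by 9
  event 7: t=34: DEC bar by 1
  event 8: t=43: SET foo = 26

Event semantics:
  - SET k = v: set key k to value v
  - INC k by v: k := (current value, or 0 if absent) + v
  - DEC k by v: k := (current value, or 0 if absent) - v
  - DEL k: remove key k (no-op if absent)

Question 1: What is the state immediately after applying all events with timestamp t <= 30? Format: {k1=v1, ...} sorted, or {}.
Answer: {bar=2, baz=-20}

Derivation:
Apply events with t <= 30 (5 events):
  after event 1 (t=4: SET bar = 18): {bar=18}
  after event 2 (t=12: SET baz = 33): {bar=18, baz=33}
  after event 3 (t=17: SET baz = -18): {bar=18, baz=-18}
  after event 4 (t=25: SET bar = 2): {bar=2, baz=-18}
  after event 5 (t=26: DEC baz by 2): {bar=2, baz=-20}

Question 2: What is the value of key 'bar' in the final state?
Track key 'bar' through all 8 events:
  event 1 (t=4: SET bar = 18): bar (absent) -> 18
  event 2 (t=12: SET baz = 33): bar unchanged
  event 3 (t=17: SET baz = -18): bar unchanged
  event 4 (t=25: SET bar = 2): bar 18 -> 2
  event 5 (t=26: DEC baz by 2): bar unchanged
  event 6 (t=31: DEC foo by 9): bar unchanged
  event 7 (t=34: DEC bar by 1): bar 2 -> 1
  event 8 (t=43: SET foo = 26): bar unchanged
Final: bar = 1

Answer: 1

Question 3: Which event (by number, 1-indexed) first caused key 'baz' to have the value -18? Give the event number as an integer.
Answer: 3

Derivation:
Looking for first event where baz becomes -18:
  event 2: baz = 33
  event 3: baz 33 -> -18  <-- first match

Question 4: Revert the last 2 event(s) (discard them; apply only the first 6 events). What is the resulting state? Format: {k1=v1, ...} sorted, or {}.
Keep first 6 events (discard last 2):
  after event 1 (t=4: SET bar = 18): {bar=18}
  after event 2 (t=12: SET baz = 33): {bar=18, baz=33}
  after event 3 (t=17: SET baz = -18): {bar=18, baz=-18}
  after event 4 (t=25: SET bar = 2): {bar=2, baz=-18}
  after event 5 (t=26: DEC baz by 2): {bar=2, baz=-20}
  after event 6 (t=31: DEC foo by 9): {bar=2, baz=-20, foo=-9}

Answer: {bar=2, baz=-20, foo=-9}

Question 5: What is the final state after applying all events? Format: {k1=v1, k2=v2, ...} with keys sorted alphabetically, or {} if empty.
  after event 1 (t=4: SET bar = 18): {bar=18}
  after event 2 (t=12: SET baz = 33): {bar=18, baz=33}
  after event 3 (t=17: SET baz = -18): {bar=18, baz=-18}
  after event 4 (t=25: SET bar = 2): {bar=2, baz=-18}
  after event 5 (t=26: DEC baz by 2): {bar=2, baz=-20}
  after event 6 (t=31: DEC foo by 9): {bar=2, baz=-20, foo=-9}
  after event 7 (t=34: DEC bar by 1): {bar=1, baz=-20, foo=-9}
  after event 8 (t=43: SET foo = 26): {bar=1, baz=-20, foo=26}

Answer: {bar=1, baz=-20, foo=26}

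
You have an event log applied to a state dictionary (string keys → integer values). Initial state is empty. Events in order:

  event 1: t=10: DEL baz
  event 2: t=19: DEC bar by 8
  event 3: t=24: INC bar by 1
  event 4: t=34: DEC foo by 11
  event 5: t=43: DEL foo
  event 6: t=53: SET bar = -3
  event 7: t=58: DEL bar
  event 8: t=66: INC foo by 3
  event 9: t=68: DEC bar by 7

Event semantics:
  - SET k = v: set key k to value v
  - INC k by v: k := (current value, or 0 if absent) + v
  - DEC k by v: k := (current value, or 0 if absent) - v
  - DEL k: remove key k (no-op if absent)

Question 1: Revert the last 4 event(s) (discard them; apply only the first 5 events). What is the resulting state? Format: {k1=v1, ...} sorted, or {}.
Keep first 5 events (discard last 4):
  after event 1 (t=10: DEL baz): {}
  after event 2 (t=19: DEC bar by 8): {bar=-8}
  after event 3 (t=24: INC bar by 1): {bar=-7}
  after event 4 (t=34: DEC foo by 11): {bar=-7, foo=-11}
  after event 5 (t=43: DEL foo): {bar=-7}

Answer: {bar=-7}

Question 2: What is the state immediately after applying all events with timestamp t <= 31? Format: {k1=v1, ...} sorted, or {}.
Apply events with t <= 31 (3 events):
  after event 1 (t=10: DEL baz): {}
  after event 2 (t=19: DEC bar by 8): {bar=-8}
  after event 3 (t=24: INC bar by 1): {bar=-7}

Answer: {bar=-7}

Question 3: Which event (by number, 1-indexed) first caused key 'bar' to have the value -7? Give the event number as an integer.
Answer: 3

Derivation:
Looking for first event where bar becomes -7:
  event 2: bar = -8
  event 3: bar -8 -> -7  <-- first match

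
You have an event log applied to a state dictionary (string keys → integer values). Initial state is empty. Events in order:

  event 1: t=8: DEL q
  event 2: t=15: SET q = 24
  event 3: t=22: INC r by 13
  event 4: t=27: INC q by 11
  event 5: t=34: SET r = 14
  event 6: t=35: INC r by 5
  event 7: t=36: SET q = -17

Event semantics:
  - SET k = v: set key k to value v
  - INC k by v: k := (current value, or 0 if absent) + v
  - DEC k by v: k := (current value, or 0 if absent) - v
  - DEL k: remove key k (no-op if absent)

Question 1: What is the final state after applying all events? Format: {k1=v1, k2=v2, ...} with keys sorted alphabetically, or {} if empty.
Answer: {q=-17, r=19}

Derivation:
  after event 1 (t=8: DEL q): {}
  after event 2 (t=15: SET q = 24): {q=24}
  after event 3 (t=22: INC r by 13): {q=24, r=13}
  after event 4 (t=27: INC q by 11): {q=35, r=13}
  after event 5 (t=34: SET r = 14): {q=35, r=14}
  after event 6 (t=35: INC r by 5): {q=35, r=19}
  after event 7 (t=36: SET q = -17): {q=-17, r=19}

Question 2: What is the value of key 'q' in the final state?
Track key 'q' through all 7 events:
  event 1 (t=8: DEL q): q (absent) -> (absent)
  event 2 (t=15: SET q = 24): q (absent) -> 24
  event 3 (t=22: INC r by 13): q unchanged
  event 4 (t=27: INC q by 11): q 24 -> 35
  event 5 (t=34: SET r = 14): q unchanged
  event 6 (t=35: INC r by 5): q unchanged
  event 7 (t=36: SET q = -17): q 35 -> -17
Final: q = -17

Answer: -17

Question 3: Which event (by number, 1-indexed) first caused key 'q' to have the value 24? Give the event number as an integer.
Answer: 2

Derivation:
Looking for first event where q becomes 24:
  event 2: q (absent) -> 24  <-- first match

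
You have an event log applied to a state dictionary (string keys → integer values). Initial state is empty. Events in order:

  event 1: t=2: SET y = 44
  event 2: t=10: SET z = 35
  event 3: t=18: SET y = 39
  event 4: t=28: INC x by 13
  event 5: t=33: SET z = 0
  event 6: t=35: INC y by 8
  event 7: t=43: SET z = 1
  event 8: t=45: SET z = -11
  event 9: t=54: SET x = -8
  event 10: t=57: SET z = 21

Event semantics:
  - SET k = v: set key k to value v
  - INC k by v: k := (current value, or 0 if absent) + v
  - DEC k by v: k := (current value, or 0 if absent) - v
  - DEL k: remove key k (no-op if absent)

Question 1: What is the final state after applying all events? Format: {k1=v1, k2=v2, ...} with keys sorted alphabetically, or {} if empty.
Answer: {x=-8, y=47, z=21}

Derivation:
  after event 1 (t=2: SET y = 44): {y=44}
  after event 2 (t=10: SET z = 35): {y=44, z=35}
  after event 3 (t=18: SET y = 39): {y=39, z=35}
  after event 4 (t=28: INC x by 13): {x=13, y=39, z=35}
  after event 5 (t=33: SET z = 0): {x=13, y=39, z=0}
  after event 6 (t=35: INC y by 8): {x=13, y=47, z=0}
  after event 7 (t=43: SET z = 1): {x=13, y=47, z=1}
  after event 8 (t=45: SET z = -11): {x=13, y=47, z=-11}
  after event 9 (t=54: SET x = -8): {x=-8, y=47, z=-11}
  after event 10 (t=57: SET z = 21): {x=-8, y=47, z=21}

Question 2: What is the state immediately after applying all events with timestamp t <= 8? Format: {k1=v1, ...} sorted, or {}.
Apply events with t <= 8 (1 events):
  after event 1 (t=2: SET y = 44): {y=44}

Answer: {y=44}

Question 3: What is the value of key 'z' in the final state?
Answer: 21

Derivation:
Track key 'z' through all 10 events:
  event 1 (t=2: SET y = 44): z unchanged
  event 2 (t=10: SET z = 35): z (absent) -> 35
  event 3 (t=18: SET y = 39): z unchanged
  event 4 (t=28: INC x by 13): z unchanged
  event 5 (t=33: SET z = 0): z 35 -> 0
  event 6 (t=35: INC y by 8): z unchanged
  event 7 (t=43: SET z = 1): z 0 -> 1
  event 8 (t=45: SET z = -11): z 1 -> -11
  event 9 (t=54: SET x = -8): z unchanged
  event 10 (t=57: SET z = 21): z -11 -> 21
Final: z = 21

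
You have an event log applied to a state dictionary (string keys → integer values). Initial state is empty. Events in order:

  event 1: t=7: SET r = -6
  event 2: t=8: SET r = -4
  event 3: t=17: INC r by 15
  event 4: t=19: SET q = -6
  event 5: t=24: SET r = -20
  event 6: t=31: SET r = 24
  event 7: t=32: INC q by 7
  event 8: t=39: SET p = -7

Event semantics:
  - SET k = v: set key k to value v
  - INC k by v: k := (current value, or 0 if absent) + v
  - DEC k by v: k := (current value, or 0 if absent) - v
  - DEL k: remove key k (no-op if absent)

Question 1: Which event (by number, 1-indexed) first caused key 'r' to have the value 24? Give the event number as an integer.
Answer: 6

Derivation:
Looking for first event where r becomes 24:
  event 1: r = -6
  event 2: r = -4
  event 3: r = 11
  event 4: r = 11
  event 5: r = -20
  event 6: r -20 -> 24  <-- first match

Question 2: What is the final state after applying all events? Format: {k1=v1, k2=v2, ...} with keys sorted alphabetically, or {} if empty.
Answer: {p=-7, q=1, r=24}

Derivation:
  after event 1 (t=7: SET r = -6): {r=-6}
  after event 2 (t=8: SET r = -4): {r=-4}
  after event 3 (t=17: INC r by 15): {r=11}
  after event 4 (t=19: SET q = -6): {q=-6, r=11}
  after event 5 (t=24: SET r = -20): {q=-6, r=-20}
  after event 6 (t=31: SET r = 24): {q=-6, r=24}
  after event 7 (t=32: INC q by 7): {q=1, r=24}
  after event 8 (t=39: SET p = -7): {p=-7, q=1, r=24}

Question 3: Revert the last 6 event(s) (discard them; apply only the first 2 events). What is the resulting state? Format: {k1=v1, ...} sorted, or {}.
Answer: {r=-4}

Derivation:
Keep first 2 events (discard last 6):
  after event 1 (t=7: SET r = -6): {r=-6}
  after event 2 (t=8: SET r = -4): {r=-4}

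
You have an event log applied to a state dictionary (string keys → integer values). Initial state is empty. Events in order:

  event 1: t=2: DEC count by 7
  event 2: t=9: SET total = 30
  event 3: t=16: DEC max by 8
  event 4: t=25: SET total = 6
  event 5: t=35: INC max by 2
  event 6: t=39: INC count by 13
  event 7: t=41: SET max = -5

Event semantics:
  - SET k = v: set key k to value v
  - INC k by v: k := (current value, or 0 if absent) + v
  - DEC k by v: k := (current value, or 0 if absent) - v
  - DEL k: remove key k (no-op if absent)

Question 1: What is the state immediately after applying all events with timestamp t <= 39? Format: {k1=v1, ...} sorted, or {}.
Answer: {count=6, max=-6, total=6}

Derivation:
Apply events with t <= 39 (6 events):
  after event 1 (t=2: DEC count by 7): {count=-7}
  after event 2 (t=9: SET total = 30): {count=-7, total=30}
  after event 3 (t=16: DEC max by 8): {count=-7, max=-8, total=30}
  after event 4 (t=25: SET total = 6): {count=-7, max=-8, total=6}
  after event 5 (t=35: INC max by 2): {count=-7, max=-6, total=6}
  after event 6 (t=39: INC count by 13): {count=6, max=-6, total=6}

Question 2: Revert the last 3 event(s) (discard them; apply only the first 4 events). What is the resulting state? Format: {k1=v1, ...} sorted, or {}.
Keep first 4 events (discard last 3):
  after event 1 (t=2: DEC count by 7): {count=-7}
  after event 2 (t=9: SET total = 30): {count=-7, total=30}
  after event 3 (t=16: DEC max by 8): {count=-7, max=-8, total=30}
  after event 4 (t=25: SET total = 6): {count=-7, max=-8, total=6}

Answer: {count=-7, max=-8, total=6}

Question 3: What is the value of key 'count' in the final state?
Answer: 6

Derivation:
Track key 'count' through all 7 events:
  event 1 (t=2: DEC count by 7): count (absent) -> -7
  event 2 (t=9: SET total = 30): count unchanged
  event 3 (t=16: DEC max by 8): count unchanged
  event 4 (t=25: SET total = 6): count unchanged
  event 5 (t=35: INC max by 2): count unchanged
  event 6 (t=39: INC count by 13): count -7 -> 6
  event 7 (t=41: SET max = -5): count unchanged
Final: count = 6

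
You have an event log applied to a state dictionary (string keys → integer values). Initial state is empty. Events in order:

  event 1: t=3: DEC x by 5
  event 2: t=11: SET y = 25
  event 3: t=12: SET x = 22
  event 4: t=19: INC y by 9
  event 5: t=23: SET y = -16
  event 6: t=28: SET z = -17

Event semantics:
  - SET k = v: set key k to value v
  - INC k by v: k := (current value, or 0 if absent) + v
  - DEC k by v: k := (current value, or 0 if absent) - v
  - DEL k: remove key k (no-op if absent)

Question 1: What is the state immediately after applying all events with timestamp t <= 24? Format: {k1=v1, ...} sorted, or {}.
Apply events with t <= 24 (5 events):
  after event 1 (t=3: DEC x by 5): {x=-5}
  after event 2 (t=11: SET y = 25): {x=-5, y=25}
  after event 3 (t=12: SET x = 22): {x=22, y=25}
  after event 4 (t=19: INC y by 9): {x=22, y=34}
  after event 5 (t=23: SET y = -16): {x=22, y=-16}

Answer: {x=22, y=-16}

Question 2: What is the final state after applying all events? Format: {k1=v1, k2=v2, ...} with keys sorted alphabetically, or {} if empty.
  after event 1 (t=3: DEC x by 5): {x=-5}
  after event 2 (t=11: SET y = 25): {x=-5, y=25}
  after event 3 (t=12: SET x = 22): {x=22, y=25}
  after event 4 (t=19: INC y by 9): {x=22, y=34}
  after event 5 (t=23: SET y = -16): {x=22, y=-16}
  after event 6 (t=28: SET z = -17): {x=22, y=-16, z=-17}

Answer: {x=22, y=-16, z=-17}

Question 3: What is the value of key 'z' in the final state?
Answer: -17

Derivation:
Track key 'z' through all 6 events:
  event 1 (t=3: DEC x by 5): z unchanged
  event 2 (t=11: SET y = 25): z unchanged
  event 3 (t=12: SET x = 22): z unchanged
  event 4 (t=19: INC y by 9): z unchanged
  event 5 (t=23: SET y = -16): z unchanged
  event 6 (t=28: SET z = -17): z (absent) -> -17
Final: z = -17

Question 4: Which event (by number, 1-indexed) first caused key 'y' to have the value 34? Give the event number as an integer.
Answer: 4

Derivation:
Looking for first event where y becomes 34:
  event 2: y = 25
  event 3: y = 25
  event 4: y 25 -> 34  <-- first match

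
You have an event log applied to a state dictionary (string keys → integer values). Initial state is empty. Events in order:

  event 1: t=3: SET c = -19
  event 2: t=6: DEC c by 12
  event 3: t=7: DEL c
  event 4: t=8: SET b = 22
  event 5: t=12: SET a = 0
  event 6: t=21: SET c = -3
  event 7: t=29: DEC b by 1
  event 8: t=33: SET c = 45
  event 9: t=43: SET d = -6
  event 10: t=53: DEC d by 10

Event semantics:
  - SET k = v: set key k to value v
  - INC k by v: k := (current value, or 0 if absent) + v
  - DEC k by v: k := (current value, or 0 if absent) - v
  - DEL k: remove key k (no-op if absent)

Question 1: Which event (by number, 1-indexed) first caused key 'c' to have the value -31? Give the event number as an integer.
Looking for first event where c becomes -31:
  event 1: c = -19
  event 2: c -19 -> -31  <-- first match

Answer: 2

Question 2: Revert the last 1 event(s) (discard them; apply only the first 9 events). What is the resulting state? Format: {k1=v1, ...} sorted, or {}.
Keep first 9 events (discard last 1):
  after event 1 (t=3: SET c = -19): {c=-19}
  after event 2 (t=6: DEC c by 12): {c=-31}
  after event 3 (t=7: DEL c): {}
  after event 4 (t=8: SET b = 22): {b=22}
  after event 5 (t=12: SET a = 0): {a=0, b=22}
  after event 6 (t=21: SET c = -3): {a=0, b=22, c=-3}
  after event 7 (t=29: DEC b by 1): {a=0, b=21, c=-3}
  after event 8 (t=33: SET c = 45): {a=0, b=21, c=45}
  after event 9 (t=43: SET d = -6): {a=0, b=21, c=45, d=-6}

Answer: {a=0, b=21, c=45, d=-6}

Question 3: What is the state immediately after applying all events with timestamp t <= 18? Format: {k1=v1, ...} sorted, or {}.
Answer: {a=0, b=22}

Derivation:
Apply events with t <= 18 (5 events):
  after event 1 (t=3: SET c = -19): {c=-19}
  after event 2 (t=6: DEC c by 12): {c=-31}
  after event 3 (t=7: DEL c): {}
  after event 4 (t=8: SET b = 22): {b=22}
  after event 5 (t=12: SET a = 0): {a=0, b=22}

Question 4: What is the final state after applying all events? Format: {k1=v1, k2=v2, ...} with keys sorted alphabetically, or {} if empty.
Answer: {a=0, b=21, c=45, d=-16}

Derivation:
  after event 1 (t=3: SET c = -19): {c=-19}
  after event 2 (t=6: DEC c by 12): {c=-31}
  after event 3 (t=7: DEL c): {}
  after event 4 (t=8: SET b = 22): {b=22}
  after event 5 (t=12: SET a = 0): {a=0, b=22}
  after event 6 (t=21: SET c = -3): {a=0, b=22, c=-3}
  after event 7 (t=29: DEC b by 1): {a=0, b=21, c=-3}
  after event 8 (t=33: SET c = 45): {a=0, b=21, c=45}
  after event 9 (t=43: SET d = -6): {a=0, b=21, c=45, d=-6}
  after event 10 (t=53: DEC d by 10): {a=0, b=21, c=45, d=-16}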